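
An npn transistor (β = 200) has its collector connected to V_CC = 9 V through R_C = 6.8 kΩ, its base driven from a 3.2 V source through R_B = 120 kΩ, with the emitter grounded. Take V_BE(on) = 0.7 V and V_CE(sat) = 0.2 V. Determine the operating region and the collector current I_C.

saturation; I_C ≈ 1.3 mA

Assume active: I_B = (3.2 − 0.7)/120 = 0.0208 mA, giving I_C = β·I_B = 4.17 mA.
But then V_CE = 9 − 4.17×6.8 = -19.3 V < V_CE(sat) = 0.2 V — impossible in the active region.
So the transistor is saturated. With V_CE = 0.2 V, I_C = (V_CC − 0.2)/R_C = 8.8/6.8 = 1.29 mA.
Check: β·I_B = 4.17 mA > I_C = 1.29 mA, confirming saturation.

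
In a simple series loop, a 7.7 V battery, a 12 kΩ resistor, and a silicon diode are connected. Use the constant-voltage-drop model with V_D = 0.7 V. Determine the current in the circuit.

I ≈ 0.58 mA

KVL around the loop: 7.7 = V_D + I·R = 0.7 + I × 12 kΩ.
So I = (7.7 − 0.7) / 12 kΩ = 7 / 12 = 0.583 mA.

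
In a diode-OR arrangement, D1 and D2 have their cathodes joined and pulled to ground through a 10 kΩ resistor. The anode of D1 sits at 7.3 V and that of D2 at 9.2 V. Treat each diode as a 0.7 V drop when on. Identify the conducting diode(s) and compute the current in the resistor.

Assume both conduct. Then node N would need to be at both 7.3−0.7 = 6.6 V and 9.2−0.7 = 8.5 V, which is impossible.
Assume only D2 conducts: V_N = 9.2 − 0.7 = 8.5 V, so I_R = 8.5/10 = 0.85 mA.
Check D1: its anode-to-cathode voltage is 7.3 − 8.5 = -1.2 V < 0.7 V, so it is off. The assumption is consistent.

Only D2 conducts; I_R ≈ 0.85 mA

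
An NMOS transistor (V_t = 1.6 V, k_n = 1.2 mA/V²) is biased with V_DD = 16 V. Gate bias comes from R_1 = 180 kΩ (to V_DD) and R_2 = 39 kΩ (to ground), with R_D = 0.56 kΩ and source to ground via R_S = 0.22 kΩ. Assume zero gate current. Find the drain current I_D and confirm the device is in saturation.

I_D ≈ 0.72 mA

V_G = V_DD·R_2/(R_1+R_2) = 16×39/219 = 2.85 V.
Assume saturation: I_D = (k_n/2)(V_GS − V_t)² with V_GS = V_G − I_D·R_S = 2.85 − 0.22·I_D.
Substituting gives 0.029·I_D² − 1.33·I_D + 0.936 = 0, with roots I_D = 0.715 or 45.1 mA.
The root I_D = 45.1 mA gives V_GS = -7.07 V ≤ V_t, so take I_D = 0.715 mA.
Then V_GS = 2.69 V and V_DS = V_DD − I_D(R_D+R_S) = 16 − 0.715×0.78 = 15.4 V.
Saturation requires V_DS ≥ V_GS − V_t = 1.09 V; 15.4 ≥ 1.09 ✓.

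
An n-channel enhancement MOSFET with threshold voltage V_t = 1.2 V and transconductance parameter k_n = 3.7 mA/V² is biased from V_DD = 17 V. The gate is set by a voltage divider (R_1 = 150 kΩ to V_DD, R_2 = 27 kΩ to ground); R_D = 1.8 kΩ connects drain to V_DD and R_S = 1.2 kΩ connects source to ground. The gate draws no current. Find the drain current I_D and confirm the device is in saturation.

V_G = V_DD·R_2/(R_1+R_2) = 17×27/177 = 2.59 V.
Assume saturation: I_D = (k_n/2)(V_GS − V_t)² with V_GS = V_G − I_D·R_S = 2.59 − 1.2·I_D.
Substituting gives 2.66·I_D² − 7.19·I_D + 3.59 = 0, with roots I_D = 0.662 or 2.04 mA.
The root I_D = 2.04 mA gives V_GS = 0.151 V ≤ V_t, so take I_D = 0.662 mA.
Then V_GS = 1.8 V and V_DS = V_DD − I_D(R_D+R_S) = 17 − 0.662×3 = 15 V.
Saturation requires V_DS ≥ V_GS − V_t = 0.598 V; 15 ≥ 0.598 ✓.

I_D ≈ 0.66 mA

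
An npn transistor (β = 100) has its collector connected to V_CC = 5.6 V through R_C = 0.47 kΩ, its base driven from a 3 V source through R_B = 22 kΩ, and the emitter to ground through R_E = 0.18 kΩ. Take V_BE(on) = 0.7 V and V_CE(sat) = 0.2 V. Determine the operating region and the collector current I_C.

active; I_C ≈ 5.7 mA

Assume active. Base-emitter loop: I_B = (V_BB − V_BE)/(R_B + (β+1)R_E) = (3 − 0.7)/(22 + 101×0.18) = 0.0572 mA.
I_C = β·I_B = 100×0.0572 = 5.72 mA.
V_CE = V_CC − I_C·R_C − I_E·R_E = 5.6 − 5.72×0.47 − 5.78×0.18 = 1.87 V > V_CE(sat), so the active-region assumption holds.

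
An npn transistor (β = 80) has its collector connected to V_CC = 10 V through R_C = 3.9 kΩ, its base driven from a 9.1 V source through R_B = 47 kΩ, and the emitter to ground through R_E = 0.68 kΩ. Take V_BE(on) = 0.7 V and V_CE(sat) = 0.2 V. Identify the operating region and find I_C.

Assume active: I_B = (9.1 − 0.7)/(47 + 81×0.68) = 0.0823 mA, I_C = β·I_B = 6.58 mA.
Then V_CE = 10 − 6.58×3.9 − 6.67×0.68 = -20.2 V < 0.2 V — the active assumption fails.
Re-solve with V_CE = 0.2 V. KCL at the emitter: V_E/R_E = (V_BB−0.7−V_E)/R_B + (V_CC−0.2−V_E)/R_C, giving V_E = 1.54 V.
I_C = (V_CC − 0.2 − V_E)/R_C = (9.8 − 1.54)/3.9 = 2.12 mA.
Check: I_B = (8.4 − 1.54)/47 = 0.146 mA, and β·I_B = 11.7 mA > I_C, confirming saturation.

saturation; I_C ≈ 2.1 mA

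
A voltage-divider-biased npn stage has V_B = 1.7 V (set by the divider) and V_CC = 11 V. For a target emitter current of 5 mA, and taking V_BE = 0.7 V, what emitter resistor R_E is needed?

R_E ≈ 0.2 kΩ

V_E = V_B − V_BE = 1.7 − 0.7 = 1 V.
R_E = V_E / I_E = 1 / 5 = 0.2 kΩ.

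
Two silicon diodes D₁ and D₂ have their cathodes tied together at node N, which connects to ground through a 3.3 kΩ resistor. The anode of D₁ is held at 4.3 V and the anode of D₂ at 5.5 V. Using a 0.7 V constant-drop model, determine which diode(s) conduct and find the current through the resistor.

Assume both conduct. Then node N would need to be at both 4.3−0.7 = 3.6 V and 5.5−0.7 = 4.8 V, which is impossible.
Assume only D₂ conducts: V_N = 5.5 − 0.7 = 4.8 V, so I_R = 4.8/3.3 = 1.45 mA.
Check D₁: its anode-to-cathode voltage is 4.3 − 4.8 = -0.5 V < 0.7 V, so it is off. The assumption is consistent.

Only D₂ conducts; I_R ≈ 1.5 mA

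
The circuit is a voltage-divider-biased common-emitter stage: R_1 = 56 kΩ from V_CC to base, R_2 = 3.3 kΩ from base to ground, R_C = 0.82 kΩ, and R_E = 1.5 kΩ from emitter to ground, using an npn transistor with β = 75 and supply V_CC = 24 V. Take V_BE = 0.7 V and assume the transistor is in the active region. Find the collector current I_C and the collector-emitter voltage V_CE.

Thevenize the base divider: V_Th = V_CC·R_2/(R_1+R_2) = 24×3.3/59.3 = 1.34 V, R_Th = R_1‖R_2 = 3.12 kΩ.
Base-emitter loop: V_Th = I_B·R_Th + V_BE + (β+1)I_B·R_E, so I_B = (1.34 − 0.7) / (3.12 + 76×1.5) = 0.00543 mA.
I_C = β·I_B = 75×0.00543 = 0.407 mA, and I_E = (β+1)I_B = 0.412 mA.
V_CE = V_CC − I_C·R_C − I_E·R_E = 24 − 0.407×0.82 − 0.412×1.5 = 23 V.
V_CE = 23 V > 0.2 V confirms active-region operation.

I_C ≈ 0.41 mA, V_CE ≈ 23 V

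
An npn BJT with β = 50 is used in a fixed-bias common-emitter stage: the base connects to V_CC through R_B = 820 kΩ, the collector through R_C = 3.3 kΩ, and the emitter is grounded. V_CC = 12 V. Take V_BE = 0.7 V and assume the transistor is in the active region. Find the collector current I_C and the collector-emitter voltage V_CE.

Base loop: V_CC = I_B·R_B + V_BE, so I_B = (12 − 0.7)/820 kΩ = 0.0138 mA.
In the active region I_C = β·I_B = 50 × 0.0138 = 0.689 mA.
Collector loop: V_CE = V_CC − I_C·R_C = 12 − 0.689×3.3 = 9.73 V.
Since V_CE = 9.73 V > V_CE(sat) ≈ 0.2 V, the transistor is in the active region as assumed.

I_C ≈ 0.69 mA, V_CE ≈ 9.7 V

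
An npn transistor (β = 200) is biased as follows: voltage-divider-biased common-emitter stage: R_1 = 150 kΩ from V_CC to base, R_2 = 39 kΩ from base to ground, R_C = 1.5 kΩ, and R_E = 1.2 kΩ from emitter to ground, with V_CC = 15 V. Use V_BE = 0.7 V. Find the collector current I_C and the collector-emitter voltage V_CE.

Thevenize the base divider: V_Th = V_CC·R_2/(R_1+R_2) = 15×39/189 = 3.1 V, R_Th = R_1‖R_2 = 31 kΩ.
Base-emitter loop: V_Th = I_B·R_Th + V_BE + (β+1)I_B·R_E, so I_B = (3.1 − 0.7) / (31 + 201×1.2) = 0.0088 mA.
I_C = β·I_B = 200×0.0088 = 1.76 mA, and I_E = (β+1)I_B = 1.77 mA.
V_CE = V_CC − I_C·R_C − I_E·R_E = 15 − 1.76×1.5 − 1.77×1.2 = 10.2 V.
V_CE = 10.2 V > 0.2 V confirms active-region operation.

I_C ≈ 1.8 mA, V_CE ≈ 10 V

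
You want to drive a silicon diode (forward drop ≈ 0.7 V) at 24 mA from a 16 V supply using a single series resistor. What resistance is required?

R ≈ 0.64 kΩ

The resistor drops V_S − V_D = 16 − 0.7 = 15.3 V at 24 mA.
R = 15.3 V / 24 mA = 0.638 kΩ.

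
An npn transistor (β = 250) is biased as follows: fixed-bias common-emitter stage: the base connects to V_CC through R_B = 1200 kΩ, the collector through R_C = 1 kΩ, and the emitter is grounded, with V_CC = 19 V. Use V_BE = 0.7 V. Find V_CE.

Base loop: V_CC = I_B·R_B + V_BE, so I_B = (19 − 0.7)/1200 kΩ = 0.0153 mA.
In the active region I_C = β·I_B = 250 × 0.0153 = 3.81 mA.
Collector loop: V_CE = V_CC − I_C·R_C = 19 − 3.81×1 = 15.2 V.
Since V_CE = 15.2 V > V_CE(sat) ≈ 0.2 V, the transistor is in the active region as assumed.

V_CE ≈ 15 V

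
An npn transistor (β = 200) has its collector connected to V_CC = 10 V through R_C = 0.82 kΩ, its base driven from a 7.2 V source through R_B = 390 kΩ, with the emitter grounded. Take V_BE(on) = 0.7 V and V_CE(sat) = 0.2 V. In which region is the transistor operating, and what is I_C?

active; I_C ≈ 3.3 mA

Assume active. Base-emitter loop: I_B = (V_BB − V_BE)/R_B = (7.2 − 0.7)/390 = 0.0167 mA.
I_C = β·I_B = 200×0.0167 = 3.33 mA.
V_CE = V_CC − I_C·R_C = 10 − 3.33×0.82 = 7.27 V > V_CE(sat), so the active-region assumption holds.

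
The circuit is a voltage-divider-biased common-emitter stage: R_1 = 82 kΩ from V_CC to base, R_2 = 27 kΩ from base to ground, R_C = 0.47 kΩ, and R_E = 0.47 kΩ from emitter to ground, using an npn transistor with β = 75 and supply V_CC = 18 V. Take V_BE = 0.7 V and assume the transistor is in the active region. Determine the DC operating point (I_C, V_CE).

Thevenize the base divider: V_Th = V_CC·R_2/(R_1+R_2) = 18×27/109 = 4.46 V, R_Th = R_1‖R_2 = 20.3 kΩ.
Base-emitter loop: V_Th = I_B·R_Th + V_BE + (β+1)I_B·R_E, so I_B = (4.46 − 0.7) / (20.3 + 76×0.47) = 0.0671 mA.
I_C = β·I_B = 75×0.0671 = 5.03 mA, and I_E = (β+1)I_B = 5.1 mA.
V_CE = V_CC − I_C·R_C − I_E·R_E = 18 − 5.03×0.47 − 5.1×0.47 = 13.2 V.
V_CE = 13.2 V > 0.2 V confirms active-region operation.

I_C ≈ 5 mA, V_CE ≈ 13 V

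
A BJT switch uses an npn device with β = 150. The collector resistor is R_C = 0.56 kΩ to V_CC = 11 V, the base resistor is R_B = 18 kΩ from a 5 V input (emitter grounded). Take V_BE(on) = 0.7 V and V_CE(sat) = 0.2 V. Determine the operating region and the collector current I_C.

Assume active: I_B = (5 − 0.7)/18 = 0.239 mA, giving I_C = β·I_B = 35.8 mA.
But then V_CE = 11 − 35.8×0.56 = -9.07 V < V_CE(sat) = 0.2 V — impossible in the active region.
So the transistor is saturated. With V_CE = 0.2 V, I_C = (V_CC − 0.2)/R_C = 10.8/0.56 = 19.3 mA.
Check: β·I_B = 35.8 mA > I_C = 19.3 mA, confirming saturation.

saturation; I_C ≈ 19 mA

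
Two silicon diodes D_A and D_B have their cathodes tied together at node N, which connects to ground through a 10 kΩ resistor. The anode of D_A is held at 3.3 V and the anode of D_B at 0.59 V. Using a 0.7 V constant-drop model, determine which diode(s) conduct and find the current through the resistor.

Only D_A conducts; I_R ≈ 0.26 mA

Assume both conduct. Then node N would need to be at both 3.3−0.7 = 2.6 V and 0.59−0.7 = -0.11 V, which is impossible.
Assume only D_A conducts: V_N = 3.3 − 0.7 = 2.6 V, so I_R = 2.6/10 = 0.26 mA.
Check D_B: its anode-to-cathode voltage is 0.59 − 2.6 = -2.01 V < 0.7 V, so it is off. The assumption is consistent.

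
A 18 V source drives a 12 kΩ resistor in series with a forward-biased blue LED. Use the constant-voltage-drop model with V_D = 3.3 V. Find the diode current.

I ≈ 1.2 mA

KVL around the loop: 18 = V_D + I·R = 3.3 + I × 12 kΩ.
So I = (18 − 3.3) / 12 kΩ = 14.7 / 12 = 1.22 mA.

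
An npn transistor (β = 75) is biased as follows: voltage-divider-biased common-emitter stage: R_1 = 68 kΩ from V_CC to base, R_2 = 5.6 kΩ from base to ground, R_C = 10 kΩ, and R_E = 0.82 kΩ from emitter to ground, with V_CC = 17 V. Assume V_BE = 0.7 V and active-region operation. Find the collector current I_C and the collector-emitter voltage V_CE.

I_C ≈ 0.66 mA, V_CE ≈ 9.9 V

Thevenize the base divider: V_Th = V_CC·R_2/(R_1+R_2) = 17×5.6/73.6 = 1.29 V, R_Th = R_1‖R_2 = 5.17 kΩ.
Base-emitter loop: V_Th = I_B·R_Th + V_BE + (β+1)I_B·R_E, so I_B = (1.29 − 0.7) / (5.17 + 76×0.82) = 0.00879 mA.
I_C = β·I_B = 75×0.00879 = 0.659 mA, and I_E = (β+1)I_B = 0.668 mA.
V_CE = V_CC − I_C·R_C − I_E·R_E = 17 − 0.659×10 − 0.668×0.82 = 9.86 V.
V_CE = 9.86 V > 0.2 V confirms active-region operation.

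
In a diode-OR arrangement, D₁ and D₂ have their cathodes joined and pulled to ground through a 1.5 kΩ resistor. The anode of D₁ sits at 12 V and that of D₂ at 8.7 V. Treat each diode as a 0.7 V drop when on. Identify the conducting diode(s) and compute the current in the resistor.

Assume both conduct. Then node N would need to be at both 12−0.7 = 11.3 V and 8.7−0.7 = 8 V, which is impossible.
Assume only D₁ conducts: V_N = 12 − 0.7 = 11.3 V, so I_R = 11.3/1.5 = 7.53 mA.
Check D₂: its anode-to-cathode voltage is 8.7 − 11.3 = -2.6 V < 0.7 V, so it is off. The assumption is consistent.

Only D₁ conducts; I_R ≈ 7.5 mA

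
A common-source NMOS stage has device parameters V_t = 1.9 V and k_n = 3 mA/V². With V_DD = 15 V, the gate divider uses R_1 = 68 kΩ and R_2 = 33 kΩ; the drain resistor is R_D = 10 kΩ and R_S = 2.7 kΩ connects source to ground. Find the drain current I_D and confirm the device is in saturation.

V_G = V_DD·R_2/(R_1+R_2) = 15×33/101 = 4.9 V.
Assume saturation: I_D = (k_n/2)(V_GS − V_t)² with V_GS = V_G − I_D·R_S = 4.9 − 2.7·I_D.
Substituting gives 10.9·I_D² − 25.3·I_D + 13.5 = 0, with roots I_D = 0.835 or 1.48 mA.
The root I_D = 1.48 mA gives V_GS = 0.907 V ≤ V_t, so take I_D = 0.835 mA.
Then V_GS = 2.65 V and V_DS = V_DD − I_D(R_D+R_S) = 15 − 0.835×12.7 = 4.39 V.
Saturation requires V_DS ≥ V_GS − V_t = 0.746 V; 4.39 ≥ 0.746 ✓.

I_D ≈ 0.84 mA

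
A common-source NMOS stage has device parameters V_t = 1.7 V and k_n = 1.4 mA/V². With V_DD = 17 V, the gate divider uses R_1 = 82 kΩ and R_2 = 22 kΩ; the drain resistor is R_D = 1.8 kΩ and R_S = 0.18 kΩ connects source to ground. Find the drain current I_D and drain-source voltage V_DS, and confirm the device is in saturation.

I_D ≈ 1.8 mA, V_DS ≈ 14 V

V_G = V_DD·R_2/(R_1+R_2) = 17×22/104 = 3.6 V.
Assume saturation: I_D = (k_n/2)(V_GS − V_t)² with V_GS = V_G − I_D·R_S = 3.6 − 0.18·I_D.
Substituting gives 0.0227·I_D² − 1.48·I_D + 2.52 = 0, with roots I_D = 1.75 or 63.4 mA.
The root I_D = 63.4 mA gives V_GS = -7.82 V ≤ V_t, so take I_D = 1.75 mA.
Then V_GS = 3.28 V and V_DS = V_DD − I_D(R_D+R_S) = 17 − 1.75×1.98 = 13.5 V.
Saturation requires V_DS ≥ V_GS − V_t = 1.58 V; 13.5 ≥ 1.58 ✓.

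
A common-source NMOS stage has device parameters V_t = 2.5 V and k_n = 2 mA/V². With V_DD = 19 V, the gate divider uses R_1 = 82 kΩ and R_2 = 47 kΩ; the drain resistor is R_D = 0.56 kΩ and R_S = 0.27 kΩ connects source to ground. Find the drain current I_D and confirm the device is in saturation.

I_D ≈ 6.8 mA

V_G = V_DD·R_2/(R_1+R_2) = 19×47/129 = 6.92 V.
Assume saturation: I_D = (k_n/2)(V_GS − V_t)² with V_GS = V_G − I_D·R_S = 6.92 − 0.27·I_D.
Substituting gives 0.0729·I_D² − 3.39·I_D + 19.6 = 0, with roots I_D = 6.75 or 39.7 mA.
The root I_D = 39.7 mA gives V_GS = -3.8 V ≤ V_t, so take I_D = 6.75 mA.
Then V_GS = 5.1 V and V_DS = V_DD − I_D(R_D+R_S) = 19 − 6.75×0.83 = 13.4 V.
Saturation requires V_DS ≥ V_GS − V_t = 2.6 V; 13.4 ≥ 2.6 ✓.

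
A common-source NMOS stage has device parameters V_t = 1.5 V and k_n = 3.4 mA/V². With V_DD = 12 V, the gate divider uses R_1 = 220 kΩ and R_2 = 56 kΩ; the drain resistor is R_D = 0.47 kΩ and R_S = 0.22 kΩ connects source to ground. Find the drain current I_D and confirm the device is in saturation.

V_G = V_DD·R_2/(R_1+R_2) = 12×56/276 = 2.43 V.
Assume saturation: I_D = (k_n/2)(V_GS − V_t)² with V_GS = V_G − I_D·R_S = 2.43 − 0.22·I_D.
Substituting gives 0.0823·I_D² − 1.7·I_D + 1.49 = 0, with roots I_D = 0.915 or 19.7 mA.
The root I_D = 19.7 mA gives V_GS = -1.91 V ≤ V_t, so take I_D = 0.915 mA.
Then V_GS = 2.23 V and V_DS = V_DD − I_D(R_D+R_S) = 12 − 0.915×0.69 = 11.4 V.
Saturation requires V_DS ≥ V_GS − V_t = 0.734 V; 11.4 ≥ 0.734 ✓.

I_D ≈ 0.91 mA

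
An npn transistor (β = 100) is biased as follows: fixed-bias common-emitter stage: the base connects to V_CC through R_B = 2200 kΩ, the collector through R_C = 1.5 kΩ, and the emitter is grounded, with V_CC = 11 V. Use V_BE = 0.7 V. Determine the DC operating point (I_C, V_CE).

Base loop: V_CC = I_B·R_B + V_BE, so I_B = (11 − 0.7)/2200 kΩ = 0.00468 mA.
In the active region I_C = β·I_B = 100 × 0.00468 = 0.468 mA.
Collector loop: V_CE = V_CC − I_C·R_C = 11 − 0.468×1.5 = 10.3 V.
Since V_CE = 10.3 V > V_CE(sat) ≈ 0.2 V, the transistor is in the active region as assumed.

I_C ≈ 0.47 mA, V_CE ≈ 10 V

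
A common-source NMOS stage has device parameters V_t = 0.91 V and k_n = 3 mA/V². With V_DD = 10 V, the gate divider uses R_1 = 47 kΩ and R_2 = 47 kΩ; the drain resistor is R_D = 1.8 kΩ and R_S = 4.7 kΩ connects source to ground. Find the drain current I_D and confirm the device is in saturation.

V_G = V_DD·R_2/(R_1+R_2) = 10×47/94 = 5 V.
Assume saturation: I_D = (k_n/2)(V_GS − V_t)² with V_GS = V_G − I_D·R_S = 5 − 4.7·I_D.
Substituting gives 33.1·I_D² − 58.7·I_D + 25.1 = 0, with roots I_D = 0.723 or 1.05 mA.
The root I_D = 1.05 mA gives V_GS = 0.0741 V ≤ V_t, so take I_D = 0.723 mA.
Then V_GS = 1.6 V and V_DS = V_DD − I_D(R_D+R_S) = 10 − 0.723×6.5 = 5.3 V.
Saturation requires V_DS ≥ V_GS − V_t = 0.694 V; 5.3 ≥ 0.694 ✓.

I_D ≈ 0.72 mA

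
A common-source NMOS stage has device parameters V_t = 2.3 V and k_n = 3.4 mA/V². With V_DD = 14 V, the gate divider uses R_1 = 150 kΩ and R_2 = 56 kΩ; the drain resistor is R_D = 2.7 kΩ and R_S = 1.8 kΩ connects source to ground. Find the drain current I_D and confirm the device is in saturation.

V_G = V_DD·R_2/(R_1+R_2) = 14×56/206 = 3.81 V.
Assume saturation: I_D = (k_n/2)(V_GS − V_t)² with V_GS = V_G − I_D·R_S = 3.81 − 1.8·I_D.
Substituting gives 5.51·I_D² − 10.2·I_D + 3.85 = 0, with roots I_D = 0.527 or 1.33 mA.
The root I_D = 1.33 mA gives V_GS = 1.42 V ≤ V_t, so take I_D = 0.527 mA.
Then V_GS = 2.86 V and V_DS = V_DD − I_D(R_D+R_S) = 14 − 0.527×4.5 = 11.6 V.
Saturation requires V_DS ≥ V_GS − V_t = 0.557 V; 11.6 ≥ 0.557 ✓.

I_D ≈ 0.53 mA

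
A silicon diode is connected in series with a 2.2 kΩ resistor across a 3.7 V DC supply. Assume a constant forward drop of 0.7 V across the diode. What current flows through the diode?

KVL around the loop: 3.7 = V_D + I·R = 0.7 + I × 2.2 kΩ.
So I = (3.7 − 0.7) / 2.2 kΩ = 3 / 2.2 = 1.36 mA.

I ≈ 1.4 mA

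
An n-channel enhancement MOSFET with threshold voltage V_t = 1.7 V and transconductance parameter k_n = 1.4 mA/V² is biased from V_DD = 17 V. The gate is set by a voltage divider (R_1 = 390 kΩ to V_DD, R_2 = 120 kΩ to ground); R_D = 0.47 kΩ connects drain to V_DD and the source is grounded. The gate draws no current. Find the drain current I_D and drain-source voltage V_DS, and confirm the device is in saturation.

V_G = V_DD·R_2/(R_1+R_2) = 17×120/510 = 4 V. With the source grounded, V_GS = V_G = 4 V.
Assume saturation: I_D = (k_n/2)(V_GS − V_t)² = (1.4/2)×(4 − 1.7)² = 0.7×2.3² = 3.7 mA.
V_DS = V_DD − I_D·R_D = 17 − 3.7×0.47 = 15.3 V.
Saturation requires V_DS ≥ V_GS − V_t = 2.3 V; 15.3 ≥ 2.3 ✓.

I_D ≈ 3.7 mA, V_DS ≈ 15 V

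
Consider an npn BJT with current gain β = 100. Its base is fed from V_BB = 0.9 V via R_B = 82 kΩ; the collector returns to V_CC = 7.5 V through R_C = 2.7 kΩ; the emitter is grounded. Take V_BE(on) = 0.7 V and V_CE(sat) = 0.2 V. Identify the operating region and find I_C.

active; I_C ≈ 0.24 mA

Assume active. Base-emitter loop: I_B = (V_BB − V_BE)/R_B = (0.9 − 0.7)/82 = 0.00244 mA.
I_C = β·I_B = 100×0.00244 = 0.244 mA.
V_CE = V_CC − I_C·R_C = 7.5 − 0.244×2.7 = 6.84 V > V_CE(sat), so the active-region assumption holds.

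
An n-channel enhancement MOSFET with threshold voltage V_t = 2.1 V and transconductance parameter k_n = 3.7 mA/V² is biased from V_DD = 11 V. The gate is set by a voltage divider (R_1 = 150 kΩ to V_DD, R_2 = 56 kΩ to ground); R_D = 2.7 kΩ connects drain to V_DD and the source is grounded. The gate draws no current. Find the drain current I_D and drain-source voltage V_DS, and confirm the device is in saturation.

I_D ≈ 1.5 mA, V_DS ≈ 7 V

V_G = V_DD·R_2/(R_1+R_2) = 11×56/206 = 2.99 V. With the source grounded, V_GS = V_G = 2.99 V.
Assume saturation: I_D = (k_n/2)(V_GS − V_t)² = (3.7/2)×(2.99 − 2.1)² = 1.85×0.89² = 1.47 mA.
V_DS = V_DD − I_D·R_D = 11 − 1.47×2.7 = 7.04 V.
Saturation requires V_DS ≥ V_GS − V_t = 0.89 V; 7.04 ≥ 0.89 ✓.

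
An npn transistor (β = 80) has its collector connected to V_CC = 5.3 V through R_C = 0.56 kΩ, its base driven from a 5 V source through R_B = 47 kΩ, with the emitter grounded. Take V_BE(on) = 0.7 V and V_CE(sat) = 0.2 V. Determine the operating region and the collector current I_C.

active; I_C ≈ 7.3 mA

Assume active. Base-emitter loop: I_B = (V_BB − V_BE)/R_B = (5 − 0.7)/47 = 0.0915 mA.
I_C = β·I_B = 80×0.0915 = 7.32 mA.
V_CE = V_CC − I_C·R_C = 5.3 − 7.32×0.56 = 1.2 V > V_CE(sat), so the active-region assumption holds.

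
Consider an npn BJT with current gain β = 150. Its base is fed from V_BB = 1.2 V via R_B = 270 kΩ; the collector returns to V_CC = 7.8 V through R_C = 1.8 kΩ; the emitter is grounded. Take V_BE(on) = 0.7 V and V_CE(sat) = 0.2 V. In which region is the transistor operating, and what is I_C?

active; I_C ≈ 0.28 mA

Assume active. Base-emitter loop: I_B = (V_BB − V_BE)/R_B = (1.2 − 0.7)/270 = 0.00185 mA.
I_C = β·I_B = 150×0.00185 = 0.278 mA.
V_CE = V_CC − I_C·R_C = 7.8 − 0.278×1.8 = 7.3 V > V_CE(sat), so the active-region assumption holds.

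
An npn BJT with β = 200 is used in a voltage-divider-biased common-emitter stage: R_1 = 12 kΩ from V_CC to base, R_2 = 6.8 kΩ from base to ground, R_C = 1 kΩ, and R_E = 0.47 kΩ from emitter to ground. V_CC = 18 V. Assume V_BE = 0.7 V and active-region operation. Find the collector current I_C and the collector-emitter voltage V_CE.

I_C ≈ 12 mA, V_CE ≈ 0.68 V

Thevenize the base divider: V_Th = V_CC·R_2/(R_1+R_2) = 18×6.8/18.8 = 6.51 V, R_Th = R_1‖R_2 = 4.34 kΩ.
Base-emitter loop: V_Th = I_B·R_Th + V_BE + (β+1)I_B·R_E, so I_B = (6.51 − 0.7) / (4.34 + 201×0.47) = 0.0588 mA.
I_C = β·I_B = 200×0.0588 = 11.8 mA, and I_E = (β+1)I_B = 11.8 mA.
V_CE = V_CC − I_C·R_C − I_E·R_E = 18 − 11.8×1 − 11.8×0.47 = 0.683 V.
V_CE = 0.683 V > 0.2 V confirms active-region operation.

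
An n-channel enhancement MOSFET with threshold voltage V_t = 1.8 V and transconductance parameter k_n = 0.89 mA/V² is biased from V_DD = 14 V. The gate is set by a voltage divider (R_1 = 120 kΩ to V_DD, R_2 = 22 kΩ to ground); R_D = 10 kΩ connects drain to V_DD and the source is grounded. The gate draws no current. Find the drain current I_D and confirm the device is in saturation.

I_D ≈ 0.061 mA

V_G = V_DD·R_2/(R_1+R_2) = 14×22/142 = 2.17 V. With the source grounded, V_GS = V_G = 2.17 V.
Assume saturation: I_D = (k_n/2)(V_GS − V_t)² = (0.89/2)×(2.17 − 1.8)² = 0.445×0.369² = 0.0606 mA.
V_DS = V_DD − I_D·R_D = 14 − 0.0606×10 = 13.4 V.
Saturation requires V_DS ≥ V_GS − V_t = 0.369 V; 13.4 ≥ 0.369 ✓.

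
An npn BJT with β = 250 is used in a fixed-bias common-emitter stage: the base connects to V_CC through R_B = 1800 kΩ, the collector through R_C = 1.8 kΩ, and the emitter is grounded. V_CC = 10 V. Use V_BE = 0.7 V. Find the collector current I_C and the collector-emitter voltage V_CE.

I_C ≈ 1.3 mA, V_CE ≈ 7.7 V

Base loop: V_CC = I_B·R_B + V_BE, so I_B = (10 − 0.7)/1800 kΩ = 0.00517 mA.
In the active region I_C = β·I_B = 250 × 0.00517 = 1.29 mA.
Collector loop: V_CE = V_CC − I_C·R_C = 10 − 1.29×1.8 = 7.67 V.
Since V_CE = 7.67 V > V_CE(sat) ≈ 0.2 V, the transistor is in the active region as assumed.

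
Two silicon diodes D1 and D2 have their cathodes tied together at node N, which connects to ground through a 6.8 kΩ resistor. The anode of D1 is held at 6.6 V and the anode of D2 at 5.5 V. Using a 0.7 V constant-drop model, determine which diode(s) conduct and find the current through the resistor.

Only D1 conducts; I_R ≈ 0.87 mA

Assume both conduct. Then node N would need to be at both 6.6−0.7 = 5.9 V and 5.5−0.7 = 4.8 V, which is impossible.
Assume only D1 conducts: V_N = 6.6 − 0.7 = 5.9 V, so I_R = 5.9/6.8 = 0.868 mA.
Check D2: its anode-to-cathode voltage is 5.5 − 5.9 = -0.4 V < 0.7 V, so it is off. The assumption is consistent.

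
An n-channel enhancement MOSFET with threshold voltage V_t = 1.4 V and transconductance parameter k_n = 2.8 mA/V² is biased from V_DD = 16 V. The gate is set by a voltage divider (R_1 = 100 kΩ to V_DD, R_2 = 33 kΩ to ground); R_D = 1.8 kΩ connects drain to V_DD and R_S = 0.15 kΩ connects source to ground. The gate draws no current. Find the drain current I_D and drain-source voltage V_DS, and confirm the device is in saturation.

I_D ≈ 4.8 mA, V_DS ≈ 6.6 V

V_G = V_DD·R_2/(R_1+R_2) = 16×33/133 = 3.97 V.
Assume saturation: I_D = (k_n/2)(V_GS − V_t)² with V_GS = V_G − I_D·R_S = 3.97 − 0.15·I_D.
Substituting gives 0.0315·I_D² − 2.08·I_D + 9.25 = 0, with roots I_D = 4.79 or 61.2 mA.
The root I_D = 61.2 mA gives V_GS = -5.21 V ≤ V_t, so take I_D = 4.79 mA.
Then V_GS = 3.25 V and V_DS = V_DD − I_D(R_D+R_S) = 16 − 4.79×1.95 = 6.65 V.
Saturation requires V_DS ≥ V_GS − V_t = 1.85 V; 6.65 ≥ 1.85 ✓.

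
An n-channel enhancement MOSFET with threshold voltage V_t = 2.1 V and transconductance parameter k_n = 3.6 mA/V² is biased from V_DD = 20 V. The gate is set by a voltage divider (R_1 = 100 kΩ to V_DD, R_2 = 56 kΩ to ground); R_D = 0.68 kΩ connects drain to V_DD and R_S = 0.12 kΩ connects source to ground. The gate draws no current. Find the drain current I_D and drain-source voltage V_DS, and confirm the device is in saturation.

V_G = V_DD·R_2/(R_1+R_2) = 20×56/156 = 7.18 V.
Assume saturation: I_D = (k_n/2)(V_GS − V_t)² with V_GS = V_G − I_D·R_S = 7.18 − 0.12·I_D.
Substituting gives 0.0259·I_D² − 3.19·I_D + 46.4 = 0, with roots I_D = 16.8 or 106 mA.
The root I_D = 106 mA gives V_GS = -5.59 V ≤ V_t, so take I_D = 16.8 mA.
Then V_GS = 5.16 V and V_DS = V_DD − I_D(R_D+R_S) = 20 − 16.8×0.8 = 6.53 V.
Saturation requires V_DS ≥ V_GS − V_t = 3.06 V; 6.53 ≥ 3.06 ✓.

I_D ≈ 17 mA, V_DS ≈ 6.5 V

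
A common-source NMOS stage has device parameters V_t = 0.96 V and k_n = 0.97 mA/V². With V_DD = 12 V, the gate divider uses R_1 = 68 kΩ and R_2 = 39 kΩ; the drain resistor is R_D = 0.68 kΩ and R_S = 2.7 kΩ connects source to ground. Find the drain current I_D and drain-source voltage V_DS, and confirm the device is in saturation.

V_G = V_DD·R_2/(R_1+R_2) = 12×39/107 = 4.37 V.
Assume saturation: I_D = (k_n/2)(V_GS − V_t)² with V_GS = V_G − I_D·R_S = 4.37 − 2.7·I_D.
Substituting gives 3.54·I_D² − 9.94·I_D + 5.65 = 0, with roots I_D = 0.791 or 2.02 mA.
The root I_D = 2.02 mA gives V_GS = -1.08 V ≤ V_t, so take I_D = 0.791 mA.
Then V_GS = 2.24 V and V_DS = V_DD − I_D(R_D+R_S) = 12 − 0.791×3.38 = 9.33 V.
Saturation requires V_DS ≥ V_GS − V_t = 1.28 V; 9.33 ≥ 1.28 ✓.

I_D ≈ 0.79 mA, V_DS ≈ 9.3 V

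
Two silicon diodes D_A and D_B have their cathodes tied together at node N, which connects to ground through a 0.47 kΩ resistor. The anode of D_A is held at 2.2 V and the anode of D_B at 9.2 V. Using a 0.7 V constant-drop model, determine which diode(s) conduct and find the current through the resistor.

Assume both conduct. Then node N would need to be at both 2.2−0.7 = 1.5 V and 9.2−0.7 = 8.5 V, which is impossible.
Assume only D_B conducts: V_N = 9.2 − 0.7 = 8.5 V, so I_R = 8.5/0.47 = 18.1 mA.
Check D_A: its anode-to-cathode voltage is 2.2 − 8.5 = -6.3 V < 0.7 V, so it is off. The assumption is consistent.

Only D_B conducts; I_R ≈ 18 mA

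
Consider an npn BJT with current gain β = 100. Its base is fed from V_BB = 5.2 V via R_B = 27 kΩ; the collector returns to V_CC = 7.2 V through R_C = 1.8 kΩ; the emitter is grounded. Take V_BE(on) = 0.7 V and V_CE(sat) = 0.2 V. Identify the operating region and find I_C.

Assume active: I_B = (5.2 − 0.7)/27 = 0.167 mA, giving I_C = β·I_B = 16.7 mA.
But then V_CE = 7.2 − 16.7×1.8 = -22.8 V < V_CE(sat) = 0.2 V — impossible in the active region.
So the transistor is saturated. With V_CE = 0.2 V, I_C = (V_CC − 0.2)/R_C = 7/1.8 = 3.89 mA.
Check: β·I_B = 16.7 mA > I_C = 3.89 mA, confirming saturation.

saturation; I_C ≈ 3.9 mA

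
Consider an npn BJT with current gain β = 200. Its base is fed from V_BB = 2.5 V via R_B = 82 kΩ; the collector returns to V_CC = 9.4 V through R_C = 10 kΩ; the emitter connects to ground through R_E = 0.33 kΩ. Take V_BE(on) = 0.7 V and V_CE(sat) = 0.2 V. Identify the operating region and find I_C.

Assume active: I_B = (2.5 − 0.7)/(82 + 201×0.33) = 0.0121 mA, I_C = β·I_B = 2.43 mA.
Then V_CE = 9.4 − 2.43×10 − 2.44×0.33 = -15.7 V < 0.2 V — the active assumption fails.
Re-solve with V_CE = 0.2 V. KCL at the emitter: V_E/R_E = (V_BB−0.7−V_E)/R_B + (V_CC−0.2−V_E)/R_C, giving V_E = 0.3 V.
I_C = (V_CC − 0.2 − V_E)/R_C = (9.2 − 0.3)/10 = 0.89 mA.
Check: I_B = (1.8 − 0.3)/82 = 0.0183 mA, and β·I_B = 3.66 mA > I_C, confirming saturation.

saturation; I_C ≈ 0.89 mA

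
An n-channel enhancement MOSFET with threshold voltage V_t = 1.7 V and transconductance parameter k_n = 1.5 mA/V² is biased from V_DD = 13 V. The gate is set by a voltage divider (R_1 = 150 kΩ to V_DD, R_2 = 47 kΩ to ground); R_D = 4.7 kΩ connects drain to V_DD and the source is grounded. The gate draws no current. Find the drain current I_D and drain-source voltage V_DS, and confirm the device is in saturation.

V_G = V_DD·R_2/(R_1+R_2) = 13×47/197 = 3.1 V. With the source grounded, V_GS = V_G = 3.1 V.
Assume saturation: I_D = (k_n/2)(V_GS − V_t)² = (1.5/2)×(3.1 − 1.7)² = 0.75×1.4² = 1.47 mA.
V_DS = V_DD − I_D·R_D = 13 − 1.47×4.7 = 6.08 V.
Saturation requires V_DS ≥ V_GS − V_t = 1.4 V; 6.08 ≥ 1.4 ✓.

I_D ≈ 1.5 mA, V_DS ≈ 6.1 V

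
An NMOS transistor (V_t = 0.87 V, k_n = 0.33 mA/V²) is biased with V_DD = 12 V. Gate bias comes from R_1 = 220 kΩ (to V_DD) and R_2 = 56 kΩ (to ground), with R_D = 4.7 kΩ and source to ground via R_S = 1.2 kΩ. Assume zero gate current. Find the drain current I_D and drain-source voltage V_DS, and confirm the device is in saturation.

I_D ≈ 0.26 mA, V_DS ≈ 10 V

V_G = V_DD·R_2/(R_1+R_2) = 12×56/276 = 2.43 V.
Assume saturation: I_D = (k_n/2)(V_GS − V_t)² with V_GS = V_G − I_D·R_S = 2.43 − 1.2·I_D.
Substituting gives 0.238·I_D² − 1.62·I_D + 0.404 = 0, with roots I_D = 0.259 or 6.56 mA.
The root I_D = 6.56 mA gives V_GS = -5.43 V ≤ V_t, so take I_D = 0.259 mA.
Then V_GS = 2.12 V and V_DS = V_DD − I_D(R_D+R_S) = 12 − 0.259×5.9 = 10.5 V.
Saturation requires V_DS ≥ V_GS − V_t = 1.25 V; 10.5 ≥ 1.25 ✓.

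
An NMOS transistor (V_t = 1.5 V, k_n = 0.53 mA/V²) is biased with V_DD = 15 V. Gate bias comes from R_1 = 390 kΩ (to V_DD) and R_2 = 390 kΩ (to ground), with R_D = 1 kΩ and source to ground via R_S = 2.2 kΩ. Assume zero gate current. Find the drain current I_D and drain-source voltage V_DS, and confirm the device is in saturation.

V_G = V_DD·R_2/(R_1+R_2) = 15×390/780 = 7.5 V.
Assume saturation: I_D = (k_n/2)(V_GS − V_t)² with V_GS = V_G − I_D·R_S = 7.5 − 2.2·I_D.
Substituting gives 1.28·I_D² − 8·I_D + 9.54 = 0, with roots I_D = 1.61 or 4.63 mA.
The root I_D = 4.63 mA gives V_GS = -2.68 V ≤ V_t, so take I_D = 1.61 mA.
Then V_GS = 3.96 V and V_DS = V_DD − I_D(R_D+R_S) = 15 − 1.61×3.2 = 9.86 V.
Saturation requires V_DS ≥ V_GS − V_t = 2.46 V; 9.86 ≥ 2.46 ✓.

I_D ≈ 1.6 mA, V_DS ≈ 9.9 V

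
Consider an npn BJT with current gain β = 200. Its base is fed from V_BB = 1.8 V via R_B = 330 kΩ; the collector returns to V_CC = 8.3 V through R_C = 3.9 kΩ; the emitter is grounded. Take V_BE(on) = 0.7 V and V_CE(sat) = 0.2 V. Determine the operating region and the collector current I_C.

Assume active. Base-emitter loop: I_B = (V_BB − V_BE)/R_B = (1.8 − 0.7)/330 = 0.00333 mA.
I_C = β·I_B = 200×0.00333 = 0.667 mA.
V_CE = V_CC − I_C·R_C = 8.3 − 0.667×3.9 = 5.7 V > V_CE(sat), so the active-region assumption holds.

active; I_C ≈ 0.67 mA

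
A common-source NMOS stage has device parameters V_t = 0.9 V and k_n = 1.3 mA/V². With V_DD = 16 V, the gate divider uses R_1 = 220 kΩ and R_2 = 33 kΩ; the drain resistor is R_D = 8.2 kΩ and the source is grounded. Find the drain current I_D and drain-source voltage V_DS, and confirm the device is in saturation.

V_G = V_DD·R_2/(R_1+R_2) = 16×33/253 = 2.09 V. With the source grounded, V_GS = V_G = 2.09 V.
Assume saturation: I_D = (k_n/2)(V_GS − V_t)² = (1.3/2)×(2.09 − 0.9)² = 0.65×1.19² = 0.916 mA.
V_DS = V_DD − I_D·R_D = 16 − 0.916×8.2 = 8.49 V.
Saturation requires V_DS ≥ V_GS − V_t = 1.19 V; 8.49 ≥ 1.19 ✓.

I_D ≈ 0.92 mA, V_DS ≈ 8.5 V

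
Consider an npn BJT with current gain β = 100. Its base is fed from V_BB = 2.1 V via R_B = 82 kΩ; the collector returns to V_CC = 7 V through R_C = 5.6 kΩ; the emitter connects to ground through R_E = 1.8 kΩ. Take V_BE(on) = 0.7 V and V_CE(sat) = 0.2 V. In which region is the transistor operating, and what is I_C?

active; I_C ≈ 0.53 mA

Assume active. Base-emitter loop: I_B = (V_BB − V_BE)/(R_B + (β+1)R_E) = (2.1 − 0.7)/(82 + 101×1.8) = 0.00531 mA.
I_C = β·I_B = 100×0.00531 = 0.531 mA.
V_CE = V_CC − I_C·R_C − I_E·R_E = 7 − 0.531×5.6 − 0.536×1.8 = 3.06 V > V_CE(sat), so the active-region assumption holds.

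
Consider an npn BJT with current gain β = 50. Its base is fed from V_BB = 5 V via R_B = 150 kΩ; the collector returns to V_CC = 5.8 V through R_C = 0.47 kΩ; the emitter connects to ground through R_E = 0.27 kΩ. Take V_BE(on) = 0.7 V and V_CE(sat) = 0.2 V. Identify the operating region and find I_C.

Assume active. Base-emitter loop: I_B = (V_BB − V_BE)/(R_B + (β+1)R_E) = (5 − 0.7)/(150 + 51×0.27) = 0.0263 mA.
I_C = β·I_B = 50×0.0263 = 1.31 mA.
V_CE = V_CC − I_C·R_C − I_E·R_E = 5.8 − 1.31×0.47 − 1.34×0.27 = 4.82 V > V_CE(sat), so the active-region assumption holds.

active; I_C ≈ 1.3 mA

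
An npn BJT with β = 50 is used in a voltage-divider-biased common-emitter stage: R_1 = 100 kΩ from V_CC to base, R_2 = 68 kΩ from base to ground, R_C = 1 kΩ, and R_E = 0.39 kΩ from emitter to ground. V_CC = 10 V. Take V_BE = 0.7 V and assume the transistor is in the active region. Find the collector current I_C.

Thevenize the base divider: V_Th = V_CC·R_2/(R_1+R_2) = 10×68/168 = 4.05 V, R_Th = R_1‖R_2 = 40.5 kΩ.
Base-emitter loop: V_Th = I_B·R_Th + V_BE + (β+1)I_B·R_E, so I_B = (4.05 − 0.7) / (40.5 + 51×0.39) = 0.0555 mA.
I_C = β·I_B = 50×0.0555 = 2.77 mA, and I_E = (β+1)I_B = 2.83 mA.
V_CE = V_CC − I_C·R_C − I_E·R_E = 10 − 2.77×1 − 2.83×0.39 = 6.12 V.
V_CE = 6.12 V > 0.2 V confirms active-region operation.

I_C ≈ 2.8 mA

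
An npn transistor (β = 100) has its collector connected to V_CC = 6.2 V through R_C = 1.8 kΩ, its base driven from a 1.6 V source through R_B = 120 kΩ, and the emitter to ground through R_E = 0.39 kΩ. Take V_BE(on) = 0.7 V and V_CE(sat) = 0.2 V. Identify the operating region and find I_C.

Assume active. Base-emitter loop: I_B = (V_BB − V_BE)/(R_B + (β+1)R_E) = (1.6 − 0.7)/(120 + 101×0.39) = 0.00565 mA.
I_C = β·I_B = 100×0.00565 = 0.565 mA.
V_CE = V_CC − I_C·R_C − I_E·R_E = 6.2 − 0.565×1.8 − 0.57×0.39 = 4.96 V > V_CE(sat), so the active-region assumption holds.

active; I_C ≈ 0.56 mA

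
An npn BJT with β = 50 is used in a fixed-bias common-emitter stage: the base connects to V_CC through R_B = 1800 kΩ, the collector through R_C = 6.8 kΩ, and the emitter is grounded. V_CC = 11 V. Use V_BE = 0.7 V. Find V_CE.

Base loop: V_CC = I_B·R_B + V_BE, so I_B = (11 − 0.7)/1800 kΩ = 0.00572 mA.
In the active region I_C = β·I_B = 50 × 0.00572 = 0.286 mA.
Collector loop: V_CE = V_CC − I_C·R_C = 11 − 0.286×6.8 = 9.05 V.
Since V_CE = 9.05 V > V_CE(sat) ≈ 0.2 V, the transistor is in the active region as assumed.

V_CE ≈ 9.1 V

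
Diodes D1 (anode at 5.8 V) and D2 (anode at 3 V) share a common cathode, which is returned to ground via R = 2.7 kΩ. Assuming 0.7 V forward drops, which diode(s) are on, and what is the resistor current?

Assume both conduct. Then node N would need to be at both 5.8−0.7 = 5.1 V and 3−0.7 = 2.3 V, which is impossible.
Assume only D1 conducts: V_N = 5.8 − 0.7 = 5.1 V, so I_R = 5.1/2.7 = 1.89 mA.
Check D2: its anode-to-cathode voltage is 3 − 5.1 = -2.1 V < 0.7 V, so it is off. The assumption is consistent.

Only D1 conducts; I_R ≈ 1.9 mA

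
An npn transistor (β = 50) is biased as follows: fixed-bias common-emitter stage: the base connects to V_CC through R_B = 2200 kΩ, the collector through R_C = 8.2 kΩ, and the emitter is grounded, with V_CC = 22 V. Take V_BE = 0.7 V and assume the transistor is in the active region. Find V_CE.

V_CE ≈ 18 V

Base loop: V_CC = I_B·R_B + V_BE, so I_B = (22 − 0.7)/2200 kΩ = 0.00968 mA.
In the active region I_C = β·I_B = 50 × 0.00968 = 0.484 mA.
Collector loop: V_CE = V_CC − I_C·R_C = 22 − 0.484×8.2 = 18 V.
Since V_CE = 18 V > V_CE(sat) ≈ 0.2 V, the transistor is in the active region as assumed.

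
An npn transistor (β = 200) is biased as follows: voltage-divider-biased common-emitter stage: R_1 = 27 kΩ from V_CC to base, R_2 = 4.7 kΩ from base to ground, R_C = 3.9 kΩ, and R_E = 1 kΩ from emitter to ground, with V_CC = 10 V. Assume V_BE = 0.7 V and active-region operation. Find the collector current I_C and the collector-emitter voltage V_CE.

Thevenize the base divider: V_Th = V_CC·R_2/(R_1+R_2) = 10×4.7/31.7 = 1.48 V, R_Th = R_1‖R_2 = 4 kΩ.
Base-emitter loop: V_Th = I_B·R_Th + V_BE + (β+1)I_B·R_E, so I_B = (1.48 − 0.7) / (4 + 201×1) = 0.00382 mA.
I_C = β·I_B = 200×0.00382 = 0.764 mA, and I_E = (β+1)I_B = 0.767 mA.
V_CE = V_CC − I_C·R_C − I_E·R_E = 10 − 0.764×3.9 − 0.767×1 = 6.25 V.
V_CE = 6.25 V > 0.2 V confirms active-region operation.

I_C ≈ 0.76 mA, V_CE ≈ 6.3 V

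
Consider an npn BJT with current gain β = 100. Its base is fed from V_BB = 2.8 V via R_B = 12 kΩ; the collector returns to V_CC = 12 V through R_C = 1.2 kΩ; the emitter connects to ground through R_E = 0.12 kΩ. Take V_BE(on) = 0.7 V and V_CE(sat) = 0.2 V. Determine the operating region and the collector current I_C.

active; I_C ≈ 8.7 mA

Assume active. Base-emitter loop: I_B = (V_BB − V_BE)/(R_B + (β+1)R_E) = (2.8 − 0.7)/(12 + 101×0.12) = 0.0871 mA.
I_C = β·I_B = 100×0.0871 = 8.71 mA.
V_CE = V_CC − I_C·R_C − I_E·R_E = 12 − 8.71×1.2 − 8.79×0.12 = 0.497 V > V_CE(sat), so the active-region assumption holds.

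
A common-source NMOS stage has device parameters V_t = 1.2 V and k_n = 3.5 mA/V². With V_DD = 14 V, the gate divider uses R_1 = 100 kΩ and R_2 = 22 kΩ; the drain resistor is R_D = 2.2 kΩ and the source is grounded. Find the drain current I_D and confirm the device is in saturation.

I_D ≈ 3.1 mA

V_G = V_DD·R_2/(R_1+R_2) = 14×22/122 = 2.52 V. With the source grounded, V_GS = V_G = 2.52 V.
Assume saturation: I_D = (k_n/2)(V_GS − V_t)² = (3.5/2)×(2.52 − 1.2)² = 1.75×1.32² = 3.07 mA.
V_DS = V_DD − I_D·R_D = 14 − 3.07×2.2 = 7.25 V.
Saturation requires V_DS ≥ V_GS − V_t = 1.32 V; 7.25 ≥ 1.32 ✓.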